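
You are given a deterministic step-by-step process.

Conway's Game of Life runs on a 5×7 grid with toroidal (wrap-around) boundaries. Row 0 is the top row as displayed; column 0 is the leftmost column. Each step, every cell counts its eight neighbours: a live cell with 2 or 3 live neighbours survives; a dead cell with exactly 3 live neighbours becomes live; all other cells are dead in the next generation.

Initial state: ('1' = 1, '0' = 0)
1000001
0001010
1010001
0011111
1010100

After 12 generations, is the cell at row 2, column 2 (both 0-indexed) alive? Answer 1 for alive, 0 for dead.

gen 0: 1000001
0001010
1010001
0011111
1010100
gen 1: 1101111
0100010
1110000
0010100
1010100
gen 2: 0001000
0001010
1011000
1010000
1010000
gen 3: 0011100
0001000
0011101
1010001
0011000
gen 4: 0000100
0000010
1110111
1000111
0000100
gen 5: 0000110
1101000
0101000
0000000
0001101
gen 6: 1010011
1101000
1100000
0011100
0001100
gen 7: 1010011
0000000
1000100
0110100
0100001
gen 8: 1100011
1100010
0101000
0111010
0001001
gen 9: 0110110
0000110
0001001
1101000
0001000
gen 10: 0010010
0010001
1011011
1001100
1001000
gen 11: 0111001
1010100
1010010
1000010
0111001
gen 12: 0000111
1000110
1001110
1001110
0001111

0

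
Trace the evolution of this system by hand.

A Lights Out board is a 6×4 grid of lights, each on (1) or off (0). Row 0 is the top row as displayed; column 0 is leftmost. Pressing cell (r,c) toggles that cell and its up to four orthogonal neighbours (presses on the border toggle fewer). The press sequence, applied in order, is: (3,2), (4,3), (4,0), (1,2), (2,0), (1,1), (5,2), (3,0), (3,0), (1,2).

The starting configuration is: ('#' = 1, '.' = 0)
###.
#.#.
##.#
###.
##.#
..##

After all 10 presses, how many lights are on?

t=0: ###.
#.#.
##.#
###.
##.#
..##
t=1: ###.
#.#.
####
#..#
####
..##
t=2: ###.
#.#.
####
#...
##..
..#.
t=3: ###.
#.#.
####
....
....
#.#.
t=4: ##..
##.#
##.#
....
....
#.#.
t=5: ##..
.#.#
...#
#...
....
#.#.
t=6: #...
#.##
.#.#
#...
....
#.#.
t=7: #...
#.##
.#.#
#...
..#.
##.#
t=8: #...
#.##
##.#
.#..
#.#.
##.#
t=9: #...
#.##
.#.#
#...
..#.
##.#
t=10: #.#.
##..
.###
#...
..#.
##.#

12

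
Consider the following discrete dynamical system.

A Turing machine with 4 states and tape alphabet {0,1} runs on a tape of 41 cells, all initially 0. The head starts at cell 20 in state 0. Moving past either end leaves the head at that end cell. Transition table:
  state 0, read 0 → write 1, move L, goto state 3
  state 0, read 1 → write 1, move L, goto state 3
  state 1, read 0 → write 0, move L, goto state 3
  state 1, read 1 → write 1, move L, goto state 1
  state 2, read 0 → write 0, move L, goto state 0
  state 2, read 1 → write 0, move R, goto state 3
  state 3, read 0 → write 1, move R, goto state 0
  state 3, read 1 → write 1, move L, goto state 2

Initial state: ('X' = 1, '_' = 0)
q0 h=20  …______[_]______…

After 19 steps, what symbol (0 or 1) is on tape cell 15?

[0] q0 h=20  …______[_]______…
[1] q3 h=19  …______[_]X_____…
[2] q0 h=20  …_____X[X]______…
[3] q3 h=19  …______[X]X_____…
[4] q2 h=18  …______[_]XX____…
[5] q0 h=17  …______[_]_XX___…
[6] q3 h=16  …______[_]X_XX__…
[7] q0 h=17  …_____X[X]_XX___…
[8] q3 h=16  …______[X]X_XX__…
[9] q2 h=15  …______[_]XX_XX_…
[10] q0 h=14  …______[_]_XX_XX…
[11] q3 h=13  …______[_]X_XX_X…
[12] q0 h=14  …_____X[X]_XX_XX…
[13] q3 h=13  …______[X]X_XX_X…
[14] q2 h=12  …______[_]XX_XX_…
[15] q0 h=11  …______[_]_XX_XX…
[16] q3 h=10  …______[_]X_XX_X…
[17] q0 h=11  …_____X[X]_XX_XX…
[18] q3 h=10  …______[X]X_XX_X…
[19] q2 h= 9  …______[_]XX_XX_…

0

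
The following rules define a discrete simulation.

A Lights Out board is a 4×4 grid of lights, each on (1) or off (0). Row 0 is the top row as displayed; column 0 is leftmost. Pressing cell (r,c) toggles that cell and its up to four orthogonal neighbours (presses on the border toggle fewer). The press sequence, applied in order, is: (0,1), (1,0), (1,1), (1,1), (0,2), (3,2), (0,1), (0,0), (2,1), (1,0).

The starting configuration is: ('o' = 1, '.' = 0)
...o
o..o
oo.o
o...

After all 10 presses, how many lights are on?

9

[0] ...o
o..o
oo.o
o...
[1] oooo
oo.o
oo.o
o...
[2] .ooo
...o
.o.o
o...
[3] ..oo
oooo
...o
o...
[4] .ooo
...o
.o.o
o...
[5] ....
..oo
.o.o
o...
[6] ....
..oo
.ooo
oooo
[7] ooo.
.ooo
.ooo
oooo
[8] ..o.
oooo
.ooo
oooo
[9] ..o.
o.oo
o..o
o.oo
[10] o.o.
.ooo
...o
o.oo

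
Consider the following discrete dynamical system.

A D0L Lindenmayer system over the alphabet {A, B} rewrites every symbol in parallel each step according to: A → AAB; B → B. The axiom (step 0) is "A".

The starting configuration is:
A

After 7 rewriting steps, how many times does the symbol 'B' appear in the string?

k=0  A
k=1  AAB
k=2  AABAABB
k=3  AABAABBAABAABBB
k=4  AABAABBAABAABBBAABAABBAABAABBBB
k=5  AABAABBAABAABBBAABAABBAABAABBBBAABAABBAABAABBBAABAABBAABAABBBBB
k=6  AABAABBAABAABBBAABAABBAABAABBBBAABAABBAABAABBBAABAABBAABAA…BAABAABBBAABAABBAABAABBBBAABAABBAABAABBBAABAABBAABAABBBBBB  (len 127)
k=7  AABAABBAABAABBBAABAABBAABAABBBBAABAABBAABAABBBAABAABBAABAA…AABAABBBAABAABBAABAABBBBAABAABBAABAABBBAABAABBAABAABBBBBBB  (len 255)

127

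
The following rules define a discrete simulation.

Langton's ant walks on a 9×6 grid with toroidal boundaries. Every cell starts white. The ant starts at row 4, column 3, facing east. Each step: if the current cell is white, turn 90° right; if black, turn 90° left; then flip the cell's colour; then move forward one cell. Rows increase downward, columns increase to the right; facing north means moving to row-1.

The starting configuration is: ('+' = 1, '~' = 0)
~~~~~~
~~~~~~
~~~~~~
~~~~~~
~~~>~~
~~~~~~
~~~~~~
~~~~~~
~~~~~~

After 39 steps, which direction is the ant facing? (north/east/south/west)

south

k=0  ~~~~~~
~~~~~~
~~~~~~
~~~~~~
~~~>~~
~~~~~~
~~~~~~
~~~~~~
~~~~~~
k=1  ~~~~~~
~~~~~~
~~~~~~
~~~~~~
~~~+~~
~~~v~~
~~~~~~
~~~~~~
~~~~~~
k=2  ~~~~~~
~~~~~~
~~~~~~
~~~~~~
~~~+~~
~~<+~~
~~~~~~
~~~~~~
~~~~~~
k=3  ~~~~~~
~~~~~~
~~~~~~
~~~~~~
~~^+~~
~~++~~
~~~~~~
~~~~~~
~~~~~~
k=4  ~~~~~~
~~~~~~
~~~~~~
~~~~~~
~~+>~~
~~++~~
~~~~~~
~~~~~~
~~~~~~
k=5  ~~~~~~
~~~~~~
~~~~~~
~~~^~~
~~+~~~
~~++~~
~~~~~~
~~~~~~
~~~~~~
k=6  ~~~~~~
~~~~~~
~~~~~~
~~~+>~
~~+~~~
~~++~~
~~~~~~
~~~~~~
~~~~~~
k=7  ~~~~~~
~~~~~~
~~~~~~
~~~++~
~~+~v~
~~++~~
~~~~~~
~~~~~~
~~~~~~
k=8  ~~~~~~
~~~~~~
~~~~~~
~~~++~
~~+<+~
~~++~~
~~~~~~
~~~~~~
~~~~~~
k=9  ~~~~~~
~~~~~~
~~~~~~
~~~^+~
~~+++~
~~++~~
~~~~~~
~~~~~~
~~~~~~
k=10  ~~~~~~
~~~~~~
~~~~~~
~~<~+~
~~+++~
~~++~~
~~~~~~
~~~~~~
~~~~~~
k=11  ~~~~~~
~~~~~~
~~^~~~
~~+~+~
~~+++~
~~++~~
~~~~~~
~~~~~~
~~~~~~
k=12  ~~~~~~
~~~~~~
~~+>~~
~~+~+~
~~+++~
~~++~~
~~~~~~
~~~~~~
~~~~~~
k=13  ~~~~~~
~~~~~~
~~++~~
~~+v+~
~~+++~
~~++~~
~~~~~~
~~~~~~
~~~~~~
k=14  ~~~~~~
~~~~~~
~~++~~
~~<++~
~~+++~
~~++~~
~~~~~~
~~~~~~
~~~~~~
k=15  ~~~~~~
~~~~~~
~~++~~
~~~++~
~~v++~
~~++~~
~~~~~~
~~~~~~
~~~~~~
k=16  ~~~~~~
~~~~~~
~~++~~
~~~++~
~~~>+~
~~++~~
~~~~~~
~~~~~~
~~~~~~
k=17  ~~~~~~
~~~~~~
~~++~~
~~~^+~
~~~~+~
~~++~~
~~~~~~
~~~~~~
~~~~~~
k=18  ~~~~~~
~~~~~~
~~++~~
~~<~+~
~~~~+~
~~++~~
~~~~~~
~~~~~~
~~~~~~
k=19  ~~~~~~
~~~~~~
~~^+~~
~~+~+~
~~~~+~
~~++~~
~~~~~~
~~~~~~
~~~~~~
k=20  ~~~~~~
~~~~~~
~<~+~~
~~+~+~
~~~~+~
~~++~~
~~~~~~
~~~~~~
~~~~~~
k=21  ~~~~~~
~^~~~~
~+~+~~
~~+~+~
~~~~+~
~~++~~
~~~~~~
~~~~~~
~~~~~~
k=22  ~~~~~~
~+>~~~
~+~+~~
~~+~+~
~~~~+~
~~++~~
~~~~~~
~~~~~~
~~~~~~
k=23  ~~~~~~
~++~~~
~+v+~~
~~+~+~
~~~~+~
~~++~~
~~~~~~
~~~~~~
~~~~~~
k=24  ~~~~~~
~++~~~
~<++~~
~~+~+~
~~~~+~
~~++~~
~~~~~~
~~~~~~
~~~~~~
k=25  ~~~~~~
~++~~~
~~++~~
~v+~+~
~~~~+~
~~++~~
~~~~~~
~~~~~~
~~~~~~
k=26  ~~~~~~
~++~~~
~~++~~
<++~+~
~~~~+~
~~++~~
~~~~~~
~~~~~~
~~~~~~
k=27  ~~~~~~
~++~~~
^~++~~
+++~+~
~~~~+~
~~++~~
~~~~~~
~~~~~~
~~~~~~
k=28  ~~~~~~
~++~~~
+>++~~
+++~+~
~~~~+~
~~++~~
~~~~~~
~~~~~~
~~~~~~
k=29  ~~~~~~
~++~~~
++++~~
+v+~+~
~~~~+~
~~++~~
~~~~~~
~~~~~~
~~~~~~
k=30  ~~~~~~
~++~~~
++++~~
+~>~+~
~~~~+~
~~++~~
~~~~~~
~~~~~~
~~~~~~
k=31  ~~~~~~
~++~~~
++^+~~
+~~~+~
~~~~+~
~~++~~
~~~~~~
~~~~~~
~~~~~~
k=32  ~~~~~~
~++~~~
+<~+~~
+~~~+~
~~~~+~
~~++~~
~~~~~~
~~~~~~
~~~~~~
k=33  ~~~~~~
~++~~~
+~~+~~
+v~~+~
~~~~+~
~~++~~
~~~~~~
~~~~~~
~~~~~~
k=34  ~~~~~~
~++~~~
+~~+~~
<+~~+~
~~~~+~
~~++~~
~~~~~~
~~~~~~
~~~~~~
k=35  ~~~~~~
~++~~~
+~~+~~
~+~~+~
v~~~+~
~~++~~
~~~~~~
~~~~~~
~~~~~~
k=36  ~~~~~~
~++~~~
+~~+~~
~+~~+~
+~~~+<
~~++~~
~~~~~~
~~~~~~
~~~~~~
k=37  ~~~~~~
~++~~~
+~~+~~
~+~~+^
+~~~++
~~++~~
~~~~~~
~~~~~~
~~~~~~
k=38  ~~~~~~
~++~~~
+~~+~~
>+~~++
+~~~++
~~++~~
~~~~~~
~~~~~~
~~~~~~
k=39  ~~~~~~
~++~~~
+~~+~~
++~~++
v~~~++
~~++~~
~~~~~~
~~~~~~
~~~~~~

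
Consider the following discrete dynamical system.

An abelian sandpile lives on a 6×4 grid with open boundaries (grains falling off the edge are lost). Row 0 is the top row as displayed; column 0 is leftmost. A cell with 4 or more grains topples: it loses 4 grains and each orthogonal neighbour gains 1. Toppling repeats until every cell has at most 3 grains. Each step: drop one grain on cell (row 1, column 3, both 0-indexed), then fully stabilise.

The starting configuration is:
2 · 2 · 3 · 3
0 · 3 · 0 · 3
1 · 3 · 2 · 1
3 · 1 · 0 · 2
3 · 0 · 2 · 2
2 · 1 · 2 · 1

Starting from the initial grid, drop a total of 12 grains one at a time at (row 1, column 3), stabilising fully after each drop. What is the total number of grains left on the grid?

[0] 2 · 2 · 3 · 3
0 · 3 · 0 · 3
1 · 3 · 2 · 1
3 · 1 · 0 · 2
3 · 0 · 2 · 2
2 · 1 · 2 · 1
[1] 2 · 3 · 0 · 1
0 · 3 · 2 · 1
1 · 3 · 2 · 2
3 · 1 · 0 · 2
3 · 0 · 2 · 2
2 · 1 · 2 · 1
[2] 2 · 3 · 0 · 1
0 · 3 · 2 · 2
1 · 3 · 2 · 2
3 · 1 · 0 · 2
3 · 0 · 2 · 2
2 · 1 · 2 · 1
[3] 2 · 3 · 0 · 1
0 · 3 · 2 · 3
1 · 3 · 2 · 2
3 · 1 · 0 · 2
3 · 0 · 2 · 2
2 · 1 · 2 · 1
[4] 2 · 3 · 0 · 2
0 · 3 · 3 · 0
1 · 3 · 2 · 3
3 · 1 · 0 · 2
3 · 0 · 2 · 2
2 · 1 · 2 · 1
[5] 2 · 3 · 0 · 2
0 · 3 · 3 · 1
1 · 3 · 2 · 3
3 · 1 · 0 · 2
3 · 0 · 2 · 2
2 · 1 · 2 · 1
[6] 2 · 3 · 0 · 2
0 · 3 · 3 · 2
1 · 3 · 2 · 3
3 · 1 · 0 · 2
3 · 0 · 2 · 2
2 · 1 · 2 · 1
[7] 2 · 3 · 0 · 2
0 · 3 · 3 · 3
1 · 3 · 2 · 3
3 · 1 · 0 · 2
3 · 0 · 2 · 2
2 · 1 · 2 · 1
[8] 3 · 0 · 2 · 3
1 · 2 · 2 · 2
2 · 1 · 1 · 1
3 · 2 · 1 · 3
3 · 0 · 2 · 2
2 · 1 · 2 · 1
[9] 3 · 0 · 2 · 3
1 · 2 · 2 · 3
2 · 1 · 1 · 1
3 · 2 · 1 · 3
3 · 0 · 2 · 2
2 · 1 · 2 · 1
[10] 3 · 0 · 3 · 0
1 · 2 · 3 · 1
2 · 1 · 1 · 2
3 · 2 · 1 · 3
3 · 0 · 2 · 2
2 · 1 · 2 · 1
[11] 3 · 0 · 3 · 0
1 · 2 · 3 · 2
2 · 1 · 1 · 2
3 · 2 · 1 · 3
3 · 0 · 2 · 2
2 · 1 · 2 · 1
[12] 3 · 0 · 3 · 0
1 · 2 · 3 · 3
2 · 1 · 1 · 2
3 · 2 · 1 · 3
3 · 0 · 2 · 2
2 · 1 · 2 · 1

43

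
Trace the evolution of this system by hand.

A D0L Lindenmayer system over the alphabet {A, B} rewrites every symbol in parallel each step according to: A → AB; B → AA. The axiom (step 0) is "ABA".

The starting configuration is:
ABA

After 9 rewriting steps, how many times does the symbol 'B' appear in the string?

512

t=0: ABA
t=1: ABAAAB
t=2: ABAAABABABAA
t=3: ABAAABABABAAABAAABAAABAB
t=4: ABAAABABABAAABAAABAAABABABAAABABABAAABABABAAABAA
t=5: ABAAABABABAAABAAABAAABABABAAABABABAAABABABAAABAAABAAABABABAAABAAABAAABABABAAABAAABAAABABABAAABAB
t=6: ABAAABABABAAABAAABAAABABABAAABABABAAABABABAAABAAABAAABABAB…ABABAAABAAABAAABABABAAABABABAAABABABAAABAAABAAABABABAAABAA  (len 192)
t=7: ABAAABABABAAABAAABAAABABABAAABABABAAABABABAAABAAABAAABABAB…ABABAAABAAABAAABABABAAABABABAAABABABAAABAAABAAABABABAAABAB  (len 384)
t=8: ABAAABABABAAABAAABAAABABABAAABABABAAABABABAAABAAABAAABABAB…ABABAAABAAABAAABABABAAABABABAAABABABAAABAAABAAABABABAAABAA  (len 768)
t=9: ABAAABABABAAABAAABAAABABABAAABABABAAABABABAAABAAABAAABABAB…ABABAAABAAABAAABABABAAABABABAAABABABAAABAAABAAABABABAAABAB  (len 1536)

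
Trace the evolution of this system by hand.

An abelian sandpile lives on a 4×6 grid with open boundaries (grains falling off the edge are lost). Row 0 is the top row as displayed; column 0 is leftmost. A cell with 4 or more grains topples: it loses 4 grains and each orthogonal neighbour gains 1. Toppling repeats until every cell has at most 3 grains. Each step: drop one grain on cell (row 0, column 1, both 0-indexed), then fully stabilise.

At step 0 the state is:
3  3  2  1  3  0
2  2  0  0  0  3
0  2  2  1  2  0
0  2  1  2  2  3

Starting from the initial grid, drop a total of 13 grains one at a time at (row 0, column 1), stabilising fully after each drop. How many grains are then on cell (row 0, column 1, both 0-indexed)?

0) 3  3  2  1  3  0
2  2  0  0  0  3
0  2  2  1  2  0
0  2  1  2  2  3
1) 0  1  3  1  3  0
3  3  0  0  0  3
0  2  2  1  2  0
0  2  1  2  2  3
2) 0  2  3  1  3  0
3  3  0  0  0  3
0  2  2  1  2  0
0  2  1  2  2  3
3) 0  3  3  1  3  0
3  3  0  0  0  3
0  2  2  1  2  0
0  2  1  2  2  3
4) 2  2  0  2  3  0
0  1  2  0  0  3
1  3  2  1  2  0
0  2  1  2  2  3
5) 2  3  0  2  3  0
0  1  2  0  0  3
1  3  2  1  2  0
0  2  1  2  2  3
6) 3  0  1  2  3  0
0  2  2  0  0  3
1  3  2  1  2  0
0  2  1  2  2  3
7) 3  1  1  2  3  0
0  2  2  0  0  3
1  3  2  1  2  0
0  2  1  2  2  3
8) 3  2  1  2  3  0
0  2  2  0  0  3
1  3  2  1  2  0
0  2  1  2  2  3
9) 3  3  1  2  3  0
0  2  2  0  0  3
1  3  2  1  2  0
0  2  1  2  2  3
10) 0  1  2  2  3  0
1  3  2  0  0  3
1  3  2  1  2  0
0  2  1  2  2  3
11) 0  2  2  2  3  0
1  3  2  0  0  3
1  3  2  1  2  0
0  2  1  2  2  3
12) 0  3  2  2  3  0
1  3  2  0  0  3
1  3  2  1  2  0
0  2  1  2  2  3
13) 1  1  3  2  3  0
2  1  3  0  0  3
2  0  3  1  2  0
0  3  1  2  2  3

1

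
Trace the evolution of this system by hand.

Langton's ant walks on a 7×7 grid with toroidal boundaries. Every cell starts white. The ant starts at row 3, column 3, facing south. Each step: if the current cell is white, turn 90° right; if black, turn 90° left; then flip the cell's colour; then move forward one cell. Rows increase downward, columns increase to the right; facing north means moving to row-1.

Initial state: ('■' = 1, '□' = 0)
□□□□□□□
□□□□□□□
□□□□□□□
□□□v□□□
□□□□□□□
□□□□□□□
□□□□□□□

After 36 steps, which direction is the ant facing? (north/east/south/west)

gen 0: □□□□□□□
□□□□□□□
□□□□□□□
□□□v□□□
□□□□□□□
□□□□□□□
□□□□□□□
gen 1: □□□□□□□
□□□□□□□
□□□□□□□
□□<■□□□
□□□□□□□
□□□□□□□
□□□□□□□
gen 2: □□□□□□□
□□□□□□□
□□^□□□□
□□■■□□□
□□□□□□□
□□□□□□□
□□□□□□□
gen 3: □□□□□□□
□□□□□□□
□□■>□□□
□□■■□□□
□□□□□□□
□□□□□□□
□□□□□□□
gen 4: □□□□□□□
□□□□□□□
□□■■□□□
□□■v□□□
□□□□□□□
□□□□□□□
□□□□□□□
gen 5: □□□□□□□
□□□□□□□
□□■■□□□
□□■□>□□
□□□□□□□
□□□□□□□
□□□□□□□
gen 6: □□□□□□□
□□□□□□□
□□■■□□□
□□■□■□□
□□□□v□□
□□□□□□□
□□□□□□□
gen 7: □□□□□□□
□□□□□□□
□□■■□□□
□□■□■□□
□□□<■□□
□□□□□□□
□□□□□□□
gen 8: □□□□□□□
□□□□□□□
□□■■□□□
□□■^■□□
□□□■■□□
□□□□□□□
□□□□□□□
gen 9: □□□□□□□
□□□□□□□
□□■■□□□
□□■■>□□
□□□■■□□
□□□□□□□
□□□□□□□
gen 10: □□□□□□□
□□□□□□□
□□■■^□□
□□■■□□□
□□□■■□□
□□□□□□□
□□□□□□□
gen 11: □□□□□□□
□□□□□□□
□□■■■>□
□□■■□□□
□□□■■□□
□□□□□□□
□□□□□□□
gen 12: □□□□□□□
□□□□□□□
□□■■■■□
□□■■□v□
□□□■■□□
□□□□□□□
□□□□□□□
gen 13: □□□□□□□
□□□□□□□
□□■■■■□
□□■■<■□
□□□■■□□
□□□□□□□
□□□□□□□
gen 14: □□□□□□□
□□□□□□□
□□■■^■□
□□■■■■□
□□□■■□□
□□□□□□□
□□□□□□□
gen 15: □□□□□□□
□□□□□□□
□□■<□■□
□□■■■■□
□□□■■□□
□□□□□□□
□□□□□□□
gen 16: □□□□□□□
□□□□□□□
□□■□□■□
□□■v■■□
□□□■■□□
□□□□□□□
□□□□□□□
gen 17: □□□□□□□
□□□□□□□
□□■□□■□
□□■□>■□
□□□■■□□
□□□□□□□
□□□□□□□
gen 18: □□□□□□□
□□□□□□□
□□■□^■□
□□■□□■□
□□□■■□□
□□□□□□□
□□□□□□□
gen 19: □□□□□□□
□□□□□□□
□□■□■>□
□□■□□■□
□□□■■□□
□□□□□□□
□□□□□□□
gen 20: □□□□□□□
□□□□□^□
□□■□■□□
□□■□□■□
□□□■■□□
□□□□□□□
□□□□□□□
gen 21: □□□□□□□
□□□□□■>
□□■□■□□
□□■□□■□
□□□■■□□
□□□□□□□
□□□□□□□
gen 22: □□□□□□□
□□□□□■■
□□■□■□v
□□■□□■□
□□□■■□□
□□□□□□□
□□□□□□□
gen 23: □□□□□□□
□□□□□■■
□□■□■<■
□□■□□■□
□□□■■□□
□□□□□□□
□□□□□□□
gen 24: □□□□□□□
□□□□□^■
□□■□■■■
□□■□□■□
□□□■■□□
□□□□□□□
□□□□□□□
gen 25: □□□□□□□
□□□□<□■
□□■□■■■
□□■□□■□
□□□■■□□
□□□□□□□
□□□□□□□
gen 26: □□□□^□□
□□□□■□■
□□■□■■■
□□■□□■□
□□□■■□□
□□□□□□□
□□□□□□□
gen 27: □□□□■>□
□□□□■□■
□□■□■■■
□□■□□■□
□□□■■□□
□□□□□□□
□□□□□□□
gen 28: □□□□■■□
□□□□■v■
□□■□■■■
□□■□□■□
□□□■■□□
□□□□□□□
□□□□□□□
gen 29: □□□□■■□
□□□□<■■
□□■□■■■
□□■□□■□
□□□■■□□
□□□□□□□
□□□□□□□
gen 30: □□□□■■□
□□□□□■■
□□■□v■■
□□■□□■□
□□□■■□□
□□□□□□□
□□□□□□□
gen 31: □□□□■■□
□□□□□■■
□□■□□>■
□□■□□■□
□□□■■□□
□□□□□□□
□□□□□□□
gen 32: □□□□■■□
□□□□□^■
□□■□□□■
□□■□□■□
□□□■■□□
□□□□□□□
□□□□□□□
gen 33: □□□□■■□
□□□□<□■
□□■□□□■
□□■□□■□
□□□■■□□
□□□□□□□
□□□□□□□
gen 34: □□□□^■□
□□□□■□■
□□■□□□■
□□■□□■□
□□□■■□□
□□□□□□□
□□□□□□□
gen 35: □□□<□■□
□□□□■□■
□□■□□□■
□□■□□■□
□□□■■□□
□□□□□□□
□□□□□□□
gen 36: □□□■□■□
□□□□■□■
□□■□□□■
□□■□□■□
□□□■■□□
□□□□□□□
□□□^□□□

north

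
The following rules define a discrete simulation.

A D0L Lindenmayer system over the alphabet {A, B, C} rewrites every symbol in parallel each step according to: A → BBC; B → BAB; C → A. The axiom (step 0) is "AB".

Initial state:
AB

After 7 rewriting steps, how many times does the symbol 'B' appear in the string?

1846

0) AB
1) BBCBAB
2) BABBABABABBBCBAB
3) BABBBCBABBABBBCBABBBCBABBBCBABBABBABABABBBCBAB
4) BABBBCBABBABBABABABBBCBABBABBBCBABBABBABABABBBCBABBABBABAB…ABABABBBCBABBABBBCBABBABBBCBABBBCBABBBCBABBABBABABABBBCBAB  (len 128)
5) BABBBCBABBABBABABABBBCBABBABBBCBABBABBBCBABBBCBABBBCBABBAB…ABABABBBCBABBABBBCBABBABBBCBABBBCBABBBCBABBABBABABABBBCBAB  (len 362)
6) BABBBCBABBABBABABABBBCBABBABBBCBABBABBBCBABBBCBABBBCBABBAB…ABABABBBCBABBABBBCBABBABBBCBABBBCBABBBCBABBABBABABABBBCBAB  (len 1016)
7) BABBBCBABBABBABABABBBCBABBABBBCBABBABBBCBABBBCBABBBCBABBAB…ABABABBBCBABBABBBCBABBABBBCBABBBCBABBBCBABBABBABABABBBCBAB  (len 2862)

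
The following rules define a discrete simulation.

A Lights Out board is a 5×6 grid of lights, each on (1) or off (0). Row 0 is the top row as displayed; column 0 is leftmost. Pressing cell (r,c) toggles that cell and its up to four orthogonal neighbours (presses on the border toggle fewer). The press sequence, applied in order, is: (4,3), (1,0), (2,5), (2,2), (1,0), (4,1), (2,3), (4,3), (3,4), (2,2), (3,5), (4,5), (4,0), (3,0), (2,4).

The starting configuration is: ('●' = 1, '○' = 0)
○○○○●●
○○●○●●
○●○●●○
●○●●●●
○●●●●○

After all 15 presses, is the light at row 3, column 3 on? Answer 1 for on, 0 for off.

t=0: ○○○○●●
○○●○●●
○●○●●○
●○●●●●
○●●●●○
t=1: ○○○○●●
○○●○●●
○●○●●○
●○●○●●
○●○○○○
t=2: ●○○○●●
●●●○●●
●●○●●○
●○●○●●
○●○○○○
t=3: ●○○○●●
●●●○●○
●●○●○●
●○●○●○
○●○○○○
t=4: ●○○○●●
●●○○●○
●○●○○●
●○○○●○
○●○○○○
t=5: ○○○○●●
○○○○●○
○○●○○●
●○○○●○
○●○○○○
t=6: ○○○○●●
○○○○●○
○○●○○●
●●○○●○
●○●○○○
t=7: ○○○○●●
○○○●●○
○○○●●●
●●○●●○
●○●○○○
t=8: ○○○○●●
○○○●●○
○○○●●●
●●○○●○
●○○●●○
t=9: ○○○○●●
○○○●●○
○○○●○●
●●○●○●
●○○●○○
t=10: ○○○○●●
○○●●●○
○●●○○●
●●●●○●
●○○●○○
t=11: ○○○○●●
○○●●●○
○●●○○○
●●●●●○
●○○●○●
t=12: ○○○○●●
○○●●●○
○●●○○○
●●●●●●
●○○●●○
t=13: ○○○○●●
○○●●●○
○●●○○○
○●●●●●
○●○●●○
t=14: ○○○○●●
○○●●●○
●●●○○○
●○●●●●
●●○●●○
t=15: ○○○○●●
○○●●○○
●●●●●●
●○●●○●
●●○●●○

1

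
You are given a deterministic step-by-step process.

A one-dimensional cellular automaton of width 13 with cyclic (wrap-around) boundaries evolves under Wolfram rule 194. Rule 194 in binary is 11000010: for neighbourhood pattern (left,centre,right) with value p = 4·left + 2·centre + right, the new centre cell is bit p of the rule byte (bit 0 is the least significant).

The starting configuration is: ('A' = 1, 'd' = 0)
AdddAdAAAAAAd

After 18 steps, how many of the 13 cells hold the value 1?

0) AdddAdAAAAAAd
1) dddAdddAAAAAd
2) ddAdddAdAAAAd
3) dAdddAdddAAAd
4) AdddAdddAdAAd
5) dddAdddAdddAd
6) ddAdddAdddAdd
7) dAdddAdddAddd
8) AdddAdddAdddd
9) dddAdddAddddA
10) ddAdddAddddAd
11) dAdddAddddAdd
12) AdddAddddAddd
13) dddAddddAdddA
14) ddAddddAdddAd
15) dAddddAdddAdd
16) AddddAdddAddd
17) ddddAdddAdddA
18) dddAdddAdddAd

3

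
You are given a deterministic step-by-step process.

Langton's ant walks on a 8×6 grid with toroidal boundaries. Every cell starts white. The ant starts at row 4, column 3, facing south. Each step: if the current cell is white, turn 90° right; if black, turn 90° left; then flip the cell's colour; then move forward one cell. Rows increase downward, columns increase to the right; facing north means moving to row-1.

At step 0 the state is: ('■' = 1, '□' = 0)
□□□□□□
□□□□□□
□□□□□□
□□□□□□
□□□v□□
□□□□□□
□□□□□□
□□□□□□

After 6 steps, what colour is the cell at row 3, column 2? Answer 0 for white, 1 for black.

1

[0] □□□□□□
□□□□□□
□□□□□□
□□□□□□
□□□v□□
□□□□□□
□□□□□□
□□□□□□
[1] □□□□□□
□□□□□□
□□□□□□
□□□□□□
□□<■□□
□□□□□□
□□□□□□
□□□□□□
[2] □□□□□□
□□□□□□
□□□□□□
□□^□□□
□□■■□□
□□□□□□
□□□□□□
□□□□□□
[3] □□□□□□
□□□□□□
□□□□□□
□□■>□□
□□■■□□
□□□□□□
□□□□□□
□□□□□□
[4] □□□□□□
□□□□□□
□□□□□□
□□■■□□
□□■v□□
□□□□□□
□□□□□□
□□□□□□
[5] □□□□□□
□□□□□□
□□□□□□
□□■■□□
□□■□>□
□□□□□□
□□□□□□
□□□□□□
[6] □□□□□□
□□□□□□
□□□□□□
□□■■□□
□□■□■□
□□□□v□
□□□□□□
□□□□□□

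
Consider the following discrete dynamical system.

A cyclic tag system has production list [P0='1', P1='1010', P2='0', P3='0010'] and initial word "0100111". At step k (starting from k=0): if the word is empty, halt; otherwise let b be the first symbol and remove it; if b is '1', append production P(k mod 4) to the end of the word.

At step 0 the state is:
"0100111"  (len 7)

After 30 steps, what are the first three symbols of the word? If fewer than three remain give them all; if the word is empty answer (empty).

[0] "0100111"  (len 7)
[1] "100111"  (len 6)
[2] "001111010"  (len 9)
[3] "01111010"  (len 8)
[4] "1111010"  (len 7)
[5] "1110101"  (len 7)
[6] "1101011010"  (len 10)
[7] "1010110100"  (len 10)
[8] "0101101000010"  (len 13)
[9] "101101000010"  (len 12)
[10] "011010000101010"  (len 15)
[11] "11010000101010"  (len 14)
[12] "10100001010100010"  (len 17)
[13] "01000010101000101"  (len 17)
[14] "1000010101000101"  (len 16)
[15] "0000101010001010"  (len 16)
[16] "000101010001010"  (len 15)
[17] "00101010001010"  (len 14)
[18] "0101010001010"  (len 13)
[19] "101010001010"  (len 12)
[20] "010100010100010"  (len 15)
[21] "10100010100010"  (len 14)
[22] "01000101000101010"  (len 17)
[23] "1000101000101010"  (len 16)
[24] "0001010001010100010"  (len 19)
[25] "001010001010100010"  (len 18)
[26] "01010001010100010"  (len 17)
[27] "1010001010100010"  (len 16)
[28] "0100010101000100010"  (len 19)
[29] "100010101000100010"  (len 18)
[30] "000101010001000101010"  (len 21)

000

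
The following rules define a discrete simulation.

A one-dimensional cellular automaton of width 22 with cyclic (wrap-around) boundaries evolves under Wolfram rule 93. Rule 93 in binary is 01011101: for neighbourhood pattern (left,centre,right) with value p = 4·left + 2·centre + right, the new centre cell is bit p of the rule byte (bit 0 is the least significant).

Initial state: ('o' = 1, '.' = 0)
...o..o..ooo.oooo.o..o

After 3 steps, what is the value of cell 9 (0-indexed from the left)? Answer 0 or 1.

0) ...o..o..ooo.oooo.o..o
1) oo.oo.oo.o.o.o..o.oo.o
2) .o.oo.oo.o.o.oo.o.oo.o
3) .o.oo.oo.o.o.oo.o.oo.o

1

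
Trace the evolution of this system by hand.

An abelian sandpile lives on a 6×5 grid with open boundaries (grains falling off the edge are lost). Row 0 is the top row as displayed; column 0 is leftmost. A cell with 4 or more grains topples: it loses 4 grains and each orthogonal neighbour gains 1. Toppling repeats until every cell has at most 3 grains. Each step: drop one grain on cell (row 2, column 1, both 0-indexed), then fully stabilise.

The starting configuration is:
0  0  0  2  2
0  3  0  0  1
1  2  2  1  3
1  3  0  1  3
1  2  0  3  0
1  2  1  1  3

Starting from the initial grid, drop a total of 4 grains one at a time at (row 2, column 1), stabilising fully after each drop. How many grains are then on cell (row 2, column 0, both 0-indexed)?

3

t=0: 0  0  0  2  2
0  3  0  0  1
1  2  2  1  3
1  3  0  1  3
1  2  0  3  0
1  2  1  1  3
t=1: 0  0  0  2  2
0  3  0  0  1
1  3  2  1  3
1  3  0  1  3
1  2  0  3  0
1  2  1  1  3
t=2: 0  1  0  2  2
1  0  1  0  1
2  2  3  1  3
2  0  1  1  3
1  3  0  3  0
1  2  1  1  3
t=3: 0  1  0  2  2
1  0  1  0  1
2  3  3  1  3
2  0  1  1  3
1  3  0  3  0
1  2  1  1  3
t=4: 0  1  0  2  2
1  1  2  0  1
3  1  0  2  3
2  1  2  1  3
1  3  0  3  0
1  2  1  1  3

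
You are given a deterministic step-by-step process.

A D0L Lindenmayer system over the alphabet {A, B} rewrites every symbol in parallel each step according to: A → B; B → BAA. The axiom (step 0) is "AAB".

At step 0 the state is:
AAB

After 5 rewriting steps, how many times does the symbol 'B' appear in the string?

[0] AAB
[1] BBBAA
[2] BAABAABAABB
[3] BAABBBAABBBAABBBAABAA
[4] BAABBBAABAABAABBBAABAABAABBBAABAABAABBBAABB
[5] BAABBBAABAABAABBBAABBBAABBBAABAABAABBBAABBBAABBBAABAABAABBBAABBBAABBBAABAABAABBBAABAA

43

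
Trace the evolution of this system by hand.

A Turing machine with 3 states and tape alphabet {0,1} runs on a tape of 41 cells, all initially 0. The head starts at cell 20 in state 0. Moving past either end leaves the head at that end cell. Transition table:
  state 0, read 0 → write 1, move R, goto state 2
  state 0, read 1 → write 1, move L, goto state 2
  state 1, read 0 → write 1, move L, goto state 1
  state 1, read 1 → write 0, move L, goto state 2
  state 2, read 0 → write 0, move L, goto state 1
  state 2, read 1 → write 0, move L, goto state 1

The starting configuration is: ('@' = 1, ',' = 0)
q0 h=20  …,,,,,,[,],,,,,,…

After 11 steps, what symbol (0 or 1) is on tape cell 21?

t=0: q0 h=20  …,,,,,,[,],,,,,,…
t=1: q2 h=21  …,,,,,@[,],,,,,,…
t=2: q1 h=20  …,,,,,,[@],,,,,,…
t=3: q2 h=19  …,,,,,,[,],,,,,,…
t=4: q1 h=18  …,,,,,,[,],,,,,,…
t=5: q1 h=17  …,,,,,,[,]@,,,,,…
t=6: q1 h=16  …,,,,,,[,]@@,,,,…
t=7: q1 h=15  …,,,,,,[,]@@@,,,…
t=8: q1 h=14  …,,,,,,[,]@@@@,,…
t=9: q1 h=13  …,,,,,,[,]@@@@@,…
t=10: q1 h=12  …,,,,,,[,]@@@@@@…
t=11: q1 h=11  …,,,,,,[,]@@@@@@…

0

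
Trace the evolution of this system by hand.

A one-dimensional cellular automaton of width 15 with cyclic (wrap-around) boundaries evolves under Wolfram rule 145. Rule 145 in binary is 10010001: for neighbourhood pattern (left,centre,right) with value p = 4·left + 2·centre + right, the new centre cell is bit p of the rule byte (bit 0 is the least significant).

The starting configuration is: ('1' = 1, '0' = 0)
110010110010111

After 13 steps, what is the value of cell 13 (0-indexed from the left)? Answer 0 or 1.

gen 0: 110010110010111
gen 1: 101000001000011
gen 2: 000111100111001
gen 3: 110011010010100
gen 4: 001000001000010
gen 5: 100111100111001
gen 6: 010011010010100
gen 7: 001000001000011
gen 8: 100111100111000
gen 9: 010011010010110
gen 10: 001000001000001
gen 11: 100111100111100
gen 12: 010011010011010
gen 13: 001000001000001

0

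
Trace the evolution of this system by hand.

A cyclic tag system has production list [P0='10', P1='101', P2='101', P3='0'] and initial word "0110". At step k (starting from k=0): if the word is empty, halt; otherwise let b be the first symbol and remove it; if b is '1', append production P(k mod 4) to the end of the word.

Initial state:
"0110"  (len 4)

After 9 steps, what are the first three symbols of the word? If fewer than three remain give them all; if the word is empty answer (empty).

110

gen 0: "0110"  (len 4)
gen 1: "110"  (len 3)
gen 2: "10101"  (len 5)
gen 3: "0101101"  (len 7)
gen 4: "101101"  (len 6)
gen 5: "0110110"  (len 7)
gen 6: "110110"  (len 6)
gen 7: "10110101"  (len 8)
gen 8: "01101010"  (len 8)
gen 9: "1101010"  (len 7)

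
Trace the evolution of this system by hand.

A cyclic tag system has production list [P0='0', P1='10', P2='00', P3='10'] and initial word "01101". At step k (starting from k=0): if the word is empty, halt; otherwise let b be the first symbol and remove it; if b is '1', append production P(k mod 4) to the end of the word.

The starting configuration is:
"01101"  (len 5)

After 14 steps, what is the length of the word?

k=0  "01101"  (len 5)
k=1  "1101"  (len 4)
k=2  "10110"  (len 5)
k=3  "011000"  (len 6)
k=4  "11000"  (len 5)
k=5  "10000"  (len 5)
k=6  "000010"  (len 6)
k=7  "00010"  (len 5)
k=8  "0010"  (len 4)
k=9  "010"  (len 3)
k=10  "10"  (len 2)
k=11  "000"  (len 3)
k=12  "00"  (len 2)
k=13  "0"  (len 1)
k=14  (halted — word empty)

0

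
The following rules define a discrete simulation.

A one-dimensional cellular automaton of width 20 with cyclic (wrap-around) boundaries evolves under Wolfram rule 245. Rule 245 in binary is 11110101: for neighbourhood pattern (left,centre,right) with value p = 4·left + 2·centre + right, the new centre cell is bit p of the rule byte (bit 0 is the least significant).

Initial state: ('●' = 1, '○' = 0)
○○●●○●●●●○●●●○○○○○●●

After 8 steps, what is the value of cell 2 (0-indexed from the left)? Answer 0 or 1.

k=0  ○○●●○●●●●○●●●○○○○○●●
k=1  ●○○●●○●●●●○●●●●●●○○●
k=2  ●●○○●●○●●●●○●●●●●●○○
k=3  ○●●○○●●○●●●●○●●●●●●○
k=4  ○○●●○○●●○●●●●○●●●●●●
k=5  ●○○●●○○●●○●●●●○●●●●●
k=6  ●●○○●●○○●●○●●●●○●●●●
k=7  ●●●○○●●○○●●○●●●●○●●●
k=8  ●●●●○○●●○○●●○●●●●○●●

1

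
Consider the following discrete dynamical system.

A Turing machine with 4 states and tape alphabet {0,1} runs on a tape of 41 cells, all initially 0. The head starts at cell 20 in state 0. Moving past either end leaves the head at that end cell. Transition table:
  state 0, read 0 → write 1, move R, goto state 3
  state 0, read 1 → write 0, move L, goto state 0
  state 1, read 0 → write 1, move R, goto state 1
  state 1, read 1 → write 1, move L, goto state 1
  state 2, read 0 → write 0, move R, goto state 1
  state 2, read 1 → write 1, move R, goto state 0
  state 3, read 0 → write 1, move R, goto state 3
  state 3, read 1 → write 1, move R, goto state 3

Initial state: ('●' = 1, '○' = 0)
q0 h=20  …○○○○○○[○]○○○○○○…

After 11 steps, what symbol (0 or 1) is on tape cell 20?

1

step 0: q0 h=20  …○○○○○○[○]○○○○○○…
step 1: q3 h=21  …○○○○○●[○]○○○○○○…
step 2: q3 h=22  …○○○○●●[○]○○○○○○…
step 3: q3 h=23  …○○○●●●[○]○○○○○○…
step 4: q3 h=24  …○○●●●●[○]○○○○○○…
step 5: q3 h=25  …○●●●●●[○]○○○○○○…
step 6: q3 h=26  …●●●●●●[○]○○○○○○…
step 7: q3 h=27  …●●●●●●[○]○○○○○○…
step 8: q3 h=28  …●●●●●●[○]○○○○○○…
step 9: q3 h=29  …●●●●●●[○]○○○○○○…
step 10: q3 h=30  …●●●●●●[○]○○○○○○…
step 11: q3 h=31  …●●●●●●[○]○○○○○○…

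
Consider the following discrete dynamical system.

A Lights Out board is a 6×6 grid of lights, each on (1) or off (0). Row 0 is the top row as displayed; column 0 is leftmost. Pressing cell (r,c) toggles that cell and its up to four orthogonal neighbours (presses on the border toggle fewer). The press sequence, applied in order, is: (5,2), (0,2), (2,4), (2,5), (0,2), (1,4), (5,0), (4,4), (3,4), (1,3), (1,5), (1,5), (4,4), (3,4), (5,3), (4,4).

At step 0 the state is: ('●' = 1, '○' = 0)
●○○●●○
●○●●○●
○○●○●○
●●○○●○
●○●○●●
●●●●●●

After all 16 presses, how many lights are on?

k=0  ●○○●●○
●○●●○●
○○●○●○
●●○○●○
●○●○●●
●●●●●●
k=1  ●○○●●○
●○●●○●
○○●○●○
●●○○●○
●○○○●●
●○○○●●
k=2  ●●●○●○
●○○●○●
○○●○●○
●●○○●○
●○○○●●
●○○○●●
k=3  ●●●○●○
●○○●●●
○○●●○●
●●○○○○
●○○○●●
●○○○●●
k=4  ●●●○●○
●○○●●○
○○●●●○
●●○○○●
●○○○●●
●○○○●●
k=5  ●○○●●○
●○●●●○
○○●●●○
●●○○○●
●○○○●●
●○○○●●
k=6  ●○○●○○
●○●○○●
○○●●○○
●●○○○●
●○○○●●
●○○○●●
k=7  ●○○●○○
●○●○○●
○○●●○○
●●○○○●
○○○○●●
○●○○●●
k=8  ●○○●○○
●○●○○●
○○●●○○
●●○○●●
○○○●○○
○●○○○●
k=9  ●○○●○○
●○●○○●
○○●●●○
●●○●○○
○○○●●○
○●○○○●
k=10  ●○○○○○
●○○●●●
○○●○●○
●●○●○○
○○○●●○
○●○○○●
k=11  ●○○○○●
●○○●○○
○○●○●●
●●○●○○
○○○●●○
○●○○○●
k=12  ●○○○○○
●○○●●●
○○●○●○
●●○●○○
○○○●●○
○●○○○●
k=13  ●○○○○○
●○○●●●
○○●○●○
●●○●●○
○○○○○●
○●○○●●
k=14  ●○○○○○
●○○●●●
○○●○○○
●●○○○●
○○○○●●
○●○○●●
k=15  ●○○○○○
●○○●●●
○○●○○○
●●○○○●
○○○●●●
○●●●○●
k=16  ●○○○○○
●○○●●●
○○●○○○
●●○○●●
○○○○○○
○●●●●●

15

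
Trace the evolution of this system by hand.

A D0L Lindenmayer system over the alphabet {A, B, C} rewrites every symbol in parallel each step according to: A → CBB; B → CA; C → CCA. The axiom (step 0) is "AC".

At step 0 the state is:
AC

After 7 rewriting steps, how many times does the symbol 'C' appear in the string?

k=0  AC
k=1  CBBCCA
k=2  CCACACACCACCACBB
k=3  CCACCACBBCCACBBCCACBBCCACCACBBCCACCACBBCCACACA
k=4  CCACCACBBCCACCACBBCCACACACCACCACBBCCACACACCACCACBBCCACACAC…CACBBCCACACACCACCACBBCCACCACBBCCACACACCACCACBBCCACBBCCACBB  (len 128)
k=5  CCACCACBBCCACCACBBCCACACACCACCACBBCCACCACBBCCACACACCACCACB…BCCACCACBBCCACCACBBCCACACACCACCACBBCCACACACCACCACBBCCACACA  (len 362)
k=6  CCACCACBBCCACCACBBCCACACACCACCACBBCCACCACBBCCACACACCACCACB…CCACBBCCACBBCCACCACBBCCACCACBBCCACACACCACCACBBCCACBBCCACBB  (len 1016)
k=7  CCACCACBBCCACCACBBCCACACACCACCACBBCCACCACBBCCACACACCACCACB…BCCACCACBBCCACCACBBCCACACACCACCACBBCCACACACCACCACBBCCACACA  (len 2862)

1577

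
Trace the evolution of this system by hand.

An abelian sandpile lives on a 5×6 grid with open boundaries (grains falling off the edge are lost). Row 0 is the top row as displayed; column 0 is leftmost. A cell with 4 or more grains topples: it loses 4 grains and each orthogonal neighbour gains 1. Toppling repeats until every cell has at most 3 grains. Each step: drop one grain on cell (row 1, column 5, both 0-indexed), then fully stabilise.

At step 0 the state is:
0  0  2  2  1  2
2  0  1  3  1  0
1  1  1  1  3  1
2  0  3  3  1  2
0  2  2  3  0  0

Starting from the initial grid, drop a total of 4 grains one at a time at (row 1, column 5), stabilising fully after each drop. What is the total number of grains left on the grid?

43

step 0: 0  0  2  2  1  2
2  0  1  3  1  0
1  1  1  1  3  1
2  0  3  3  1  2
0  2  2  3  0  0
step 1: 0  0  2  2  1  2
2  0  1  3  1  1
1  1  1  1  3  1
2  0  3  3  1  2
0  2  2  3  0  0
step 2: 0  0  2  2  1  2
2  0  1  3  1  2
1  1  1  1  3  1
2  0  3  3  1  2
0  2  2  3  0  0
step 3: 0  0  2  2  1  2
2  0  1  3  1  3
1  1  1  1  3  1
2  0  3  3  1  2
0  2  2  3  0  0
step 4: 0  0  2  2  1  3
2  0  1  3  2  0
1  1  1  1  3  2
2  0  3  3  1  2
0  2  2  3  0  0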